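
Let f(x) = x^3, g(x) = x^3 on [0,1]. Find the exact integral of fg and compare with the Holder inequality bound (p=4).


Step 1: Exact integral of f*g = integral(x^6, 0, 1) = 1/7
     = 0.142857
Step 2: Holder bound with p=4, q=1.333333:
  ||f||_p = (integral x^12 dx)^(1/4) = (1/13)^(1/4) = 0.52664
  ||g||_q = (integral x^4 dx)^(1/1.333333) = (1/5)^(1/1.333333) = 0.29907
Step 3: Holder bound = ||f||_p * ||g||_q = 0.52664 * 0.29907 = 0.157502
Verification: 0.142857 <= 0.157502 (Holder holds)


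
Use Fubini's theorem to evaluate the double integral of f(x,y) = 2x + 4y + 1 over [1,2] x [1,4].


By Fubini, integrate in x first, then y.
Step 1: Fix y, integrate over x in [1,2]:
  integral(2x + 4y + 1, x=1..2)
  = 2*(2^2 - 1^2)/2 + (4y + 1)*(2 - 1)
  = 3 + (4y + 1)*1
  = 3 + 4y + 1
  = 4 + 4y
Step 2: Integrate over y in [1,4]:
  integral(4 + 4y, y=1..4)
  = 4*3 + 4*(4^2 - 1^2)/2
  = 12 + 30
  = 42


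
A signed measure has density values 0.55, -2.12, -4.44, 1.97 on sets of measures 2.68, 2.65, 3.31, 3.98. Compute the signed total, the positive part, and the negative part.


Step 1: Compute signed measure on each set:
  Set 1: 0.55 * 2.68 = 1.474
  Set 2: -2.12 * 2.65 = -5.618
  Set 3: -4.44 * 3.31 = -14.6964
  Set 4: 1.97 * 3.98 = 7.8406
Step 2: Total signed measure = (1.474) + (-5.618) + (-14.6964) + (7.8406)
     = -10.9998
Step 3: Positive part mu+(X) = sum of positive contributions = 9.3146
Step 4: Negative part mu-(X) = |sum of negative contributions| = 20.3144


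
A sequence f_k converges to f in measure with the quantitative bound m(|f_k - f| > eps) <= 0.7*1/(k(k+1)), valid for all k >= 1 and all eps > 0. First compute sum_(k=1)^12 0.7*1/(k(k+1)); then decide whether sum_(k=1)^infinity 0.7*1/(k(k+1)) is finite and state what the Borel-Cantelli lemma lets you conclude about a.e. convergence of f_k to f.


Step 1: List the terms 0.7*1/(k(k+1)) for k = 1 to 12:
  k=1: 0.35
  k=2: 0.116667
  k=3: 0.058333
  k=4: 0.035
  k=5: 0.023333
  k=6: 0.016667
  k=7: 0.0125
  k=8: 0.009722
  k=9: 0.007778
  k=10: 0.006364
  k=11: 0.005303
  k=12: 0.004487
Step 2: Partial sum = 0.35 + 0.116667 + 0.058333 + 0.035 + 0.023333 + 0.016667 + 0.0125 + 0.009722 + 0.007778 + 0.006364 + 0.005303 + 0.004487
     = 0.646154
Step 3: The full series sum_(k>=1) 0.7*1/(k(k+1)) converges (telescoping series sum 1/(k(k+1)) = 1; a constant multiple of a convergent series converges).
Step 4: Fix eps > 0. Since sum_k m(|f_k - f| > eps) < infinity, the Borel-Cantelli lemma gives
        m(limsup_k {|f_k - f| > eps}) = 0, i.e. for a.e. x, |f_k(x) - f(x)| <= eps for all large k.
        Applying this with eps = 1/j for j = 1, 2, ... and intersecting the countably many full-measure sets,
        for a.e. x we get limsup_k |f_k(x) - f(x)| <= 1/j for every j, hence f_k -> f almost everywhere.
Conclusion: series converges; Borel-Cantelli yields f_k -> f a.e.


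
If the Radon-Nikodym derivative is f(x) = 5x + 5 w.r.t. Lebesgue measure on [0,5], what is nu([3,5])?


nu(A) = integral_A (dnu/dmu) dmu = integral_3^5 (5x + 5) dx
Step 1: Antiderivative F(x) = (5/2)x^2 + 5x
Step 2: F(5) = (5/2)*5^2 + 5*5 = 62.5 + 25 = 87.5
Step 3: F(3) = (5/2)*3^2 + 5*3 = 22.5 + 15 = 37.5
Step 4: nu([3,5]) = F(5) - F(3) = 87.5 - 37.5 = 50


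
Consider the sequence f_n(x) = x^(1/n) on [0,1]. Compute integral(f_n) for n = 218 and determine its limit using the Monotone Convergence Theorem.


At n = 218: f_218(x) = x^(1/218).
Step 1: integral(x^(1/218), 0, 1) = [x^(1/218+1) / (1/218+1)] from 0 to 1
     = 1 / (1/218 + 1) = 1 / ((218+1)/218) = 218/(218+1)
     = 218/219 = 0.995434
Step 2: As n -> infinity, f_n(x) = x^(1/n) -> 1 for x in (0,1], and f_n is increasing in n.
By MCT, lim_n integral(f_n) = integral(lim_n f_n) = integral(1, 0, 1) = 1.
Step 3: Verify convergence: 218/219 = 0.995434 -> 1


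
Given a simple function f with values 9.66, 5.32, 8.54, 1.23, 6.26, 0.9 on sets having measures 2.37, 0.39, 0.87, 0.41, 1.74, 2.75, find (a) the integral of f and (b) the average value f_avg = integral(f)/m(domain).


Step 1: Integral = sum(value_i * measure_i)
= 9.66*2.37 + 5.32*0.39 + 8.54*0.87 + 1.23*0.41 + 6.26*1.74 + 0.9*2.75
= 22.8942 + 2.0748 + 7.4298 + 0.5043 + 10.8924 + 2.475
= 46.2705
Step 2: Total measure of domain = 2.37 + 0.39 + 0.87 + 0.41 + 1.74 + 2.75 = 8.53
Step 3: Average value = 46.2705 / 8.53 = 5.424443


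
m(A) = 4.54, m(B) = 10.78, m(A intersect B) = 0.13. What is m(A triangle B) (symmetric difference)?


m(A Delta B) = m(A) + m(B) - 2*m(A n B)
= 4.54 + 10.78 - 2*0.13
= 4.54 + 10.78 - 0.26
= 15.06


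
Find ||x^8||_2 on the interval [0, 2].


Step 1: ||f||_2 = (integral_0^2 |x^8|^2 dx)^(1/2)
     = (integral_0^2 x^16 dx)^(1/2)
Step 2: integral_0^2 x^16 dx = [x^17/(17)] from 0 to 2 = 2^17/17
     = 131072/17 = 7710.117647
Step 3: ||f||_2 = (7710.117647)^(1/2) = 87.807276


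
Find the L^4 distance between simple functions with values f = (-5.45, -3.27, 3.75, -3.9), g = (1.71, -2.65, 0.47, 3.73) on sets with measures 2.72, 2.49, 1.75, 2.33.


Step 1: Compute differences f_i - g_i:
  -5.45 - 1.71 = -7.16
  -3.27 - -2.65 = -0.62
  3.75 - 0.47 = 3.28
  -3.9 - 3.73 = -7.63
Step 2: Compute |diff|^4 * measure for each set:
  |-7.16|^4 * 2.72 = 2628.161743 * 2.72 = 7148.599942
  |-0.62|^4 * 2.49 = 0.147763 * 2.49 = 0.367931
  |3.28|^4 * 1.75 = 115.743171 * 1.75 = 202.550548
  |-7.63|^4 * 2.33 = 3389.207446 * 2.33 = 7896.853348
Step 3: Sum = 15248.371769
Step 4: ||f-g||_4 = (15248.371769)^(1/4) = 11.112349


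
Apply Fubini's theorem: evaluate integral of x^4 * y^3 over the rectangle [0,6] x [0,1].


By Fubini's theorem, the double integral factors as a product of single integrals:
Step 1: integral_0^6 x^4 dx = [x^5/5] from 0 to 6
     = 6^5/5 = 1555.2
Step 2: integral_0^1 y^3 dy = [y^4/4] from 0 to 1
     = 1^4/4 = 0.25
Step 3: Double integral = 1555.2 * 0.25 = 388.8


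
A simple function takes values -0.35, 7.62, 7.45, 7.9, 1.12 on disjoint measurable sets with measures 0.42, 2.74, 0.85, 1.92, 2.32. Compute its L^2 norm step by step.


Step 1: Compute |f_i|^2 for each value:
  |-0.35|^2 = 0.1225
  |7.62|^2 = 58.0644
  |7.45|^2 = 55.5025
  |7.9|^2 = 62.41
  |1.12|^2 = 1.2544
Step 2: Multiply by measures and sum:
  0.1225 * 0.42 = 0.05145
  58.0644 * 2.74 = 159.096456
  55.5025 * 0.85 = 47.177125
  62.41 * 1.92 = 119.8272
  1.2544 * 2.32 = 2.910208
Sum = 0.05145 + 159.096456 + 47.177125 + 119.8272 + 2.910208 = 329.062439
Step 3: Take the p-th root:
||f||_2 = (329.062439)^(1/2) = 18.140078


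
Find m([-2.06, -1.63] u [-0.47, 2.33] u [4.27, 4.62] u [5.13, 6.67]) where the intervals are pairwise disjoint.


For pairwise disjoint intervals, m(union) = sum of lengths.
= (-1.63 - -2.06) + (2.33 - -0.47) + (4.62 - 4.27) + (6.67 - 5.13)
= 0.43 + 2.8 + 0.35 + 1.54
= 5.12


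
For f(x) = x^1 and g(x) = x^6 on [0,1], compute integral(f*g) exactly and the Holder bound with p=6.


Step 1: Exact integral of f*g = integral(x^7, 0, 1) = 1/8
     = 0.125
Step 2: Holder bound with p=6, q=1.2:
  ||f||_p = (integral x^6 dx)^(1/6) = (1/7)^(1/6) = 0.72302
  ||g||_q = (integral x^7.2 dx)^(1/1.2) = (1/8.2)^(1/1.2) = 0.173176
Step 3: Holder bound = ||f||_p * ||g||_q = 0.72302 * 0.173176 = 0.12521
Verification: 0.125 <= 0.12521 (Holder holds)


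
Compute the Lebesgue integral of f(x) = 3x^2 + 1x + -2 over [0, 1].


The Lebesgue integral of a Riemann-integrable function agrees with the Riemann integral.
Antiderivative F(x) = (3/3)x^3 + (1/2)x^2 + -2x
F(1) = (3/3)*1^3 + (1/2)*1^2 + -2*1
     = (3/3)*1 + (1/2)*1 + -2*1
     = 1 + 0.5 + -2
     = -0.5
F(0) = 0.0
Integral = F(1) - F(0) = -0.5 - 0.0 = -0.5


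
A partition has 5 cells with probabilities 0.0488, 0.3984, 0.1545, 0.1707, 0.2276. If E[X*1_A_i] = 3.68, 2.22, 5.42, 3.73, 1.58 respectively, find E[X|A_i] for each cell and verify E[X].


For each cell A_i: E[X|A_i] = E[X*1_A_i] / P(A_i)
Step 1: E[X|A_1] = 3.68 / 0.0488 = 75.409836
Step 2: E[X|A_2] = 2.22 / 0.3984 = 5.572289
Step 3: E[X|A_3] = 5.42 / 0.1545 = 35.080906
Step 4: E[X|A_4] = 3.73 / 0.1707 = 21.851201
Step 5: E[X|A_5] = 1.58 / 0.2276 = 6.942004
Verification: E[X] = sum E[X*1_A_i] = 3.68 + 2.22 + 5.42 + 3.73 + 1.58 = 16.63


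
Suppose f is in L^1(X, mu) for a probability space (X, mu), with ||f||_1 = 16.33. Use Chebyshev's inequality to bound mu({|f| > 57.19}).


Chebyshev/Markov inequality: mu(|f| > eps) <= (||f||_p / eps)^p
Step 1: ||f||_1 / eps = 16.33 / 57.19 = 0.285539
Step 2: Raise to power p = 1:
  (0.285539)^1 = 0.285539
Step 3: Therefore mu(|f| > 57.19) <= 0.285539


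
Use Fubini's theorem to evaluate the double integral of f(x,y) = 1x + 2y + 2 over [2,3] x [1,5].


By Fubini, integrate in x first, then y.
Step 1: Fix y, integrate over x in [2,3]:
  integral(1x + 2y + 2, x=2..3)
  = 1*(3^2 - 2^2)/2 + (2y + 2)*(3 - 2)
  = 2.5 + (2y + 2)*1
  = 2.5 + 2y + 2
  = 4.5 + 2y
Step 2: Integrate over y in [1,5]:
  integral(4.5 + 2y, y=1..5)
  = 4.5*4 + 2*(5^2 - 1^2)/2
  = 18 + 24
  = 42


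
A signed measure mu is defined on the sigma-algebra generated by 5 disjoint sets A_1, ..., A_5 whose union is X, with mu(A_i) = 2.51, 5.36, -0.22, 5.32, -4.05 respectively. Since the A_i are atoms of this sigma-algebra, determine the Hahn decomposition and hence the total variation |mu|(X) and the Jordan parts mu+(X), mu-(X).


Step 1: Every measurable set is a union of atoms (the cells / points), so a Hahn decomposition is
  obtained by grouping atoms by sign: P = union of atoms with mu > 0, N = union of the remaining atoms.
  Atoms in P (indices): 1, 2, 4;  atoms in N (indices): 3, 5
  Positive values: 2.51, 5.36, 5.32
  Negative values: -0.22, -4.05
Step 2: mu+(X) = mu(P) = sum of positive atom values = 13.19
Step 3: mu-(X) = -mu(N) = sum of |negative atom values| = 4.27
Step 4: |mu|(X) = mu+(X) + mu-(X) = 13.19 + 4.27 = 17.46


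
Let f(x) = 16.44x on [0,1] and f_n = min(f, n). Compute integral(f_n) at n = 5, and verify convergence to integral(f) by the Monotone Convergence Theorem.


f(x) = 16.44x on [0,1]; f_n(x) = min(16.44x, n). At n = 5:
Step 1: f(x) reaches 5 at x = 5/16.44 = 0.304136
Step 2: integral(f_5) = integral(16.44x, 0, 0.304136) + integral(5, 0.304136, 1)
       = 16.44*0.304136^2/2 + 5*(1 - 0.304136)
       = 0.760341 + 3.479319
       = 4.239659
Step 3: As n -> infinity, f_n increases to f, so by MCT integral(f_n) -> integral(f) = 16.44/2 = 8.22.
Convergence: integral(f_5) = 4.239659 -> 8.22 as n -> infinity


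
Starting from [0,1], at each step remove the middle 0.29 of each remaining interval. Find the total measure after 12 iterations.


Step 1: At each step, fraction remaining = 1 - 0.29 = 0.71
Step 2: After 12 steps, measure = (0.71)^12
Result = 0.01641


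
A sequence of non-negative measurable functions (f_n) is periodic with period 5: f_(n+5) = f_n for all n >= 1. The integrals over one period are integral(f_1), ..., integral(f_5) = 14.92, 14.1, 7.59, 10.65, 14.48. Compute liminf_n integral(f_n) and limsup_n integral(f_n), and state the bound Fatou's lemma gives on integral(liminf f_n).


The sequence (integral(f_n)) is periodic with period 5, repeating the values 14.92, 14.1, 7.59, 10.65, 14.48 indefinitely.
Step 1: For a periodic sequence, every tail (a_m, a_(m+1), ...) contains all 5 period values infinitely often.
Step 2: Hence inf of every tail = min of the period values = min(14.92, 14.1, 7.59, 10.65, 14.48) = 7.59.
        liminf_n integral(f_n) = sup over m of (inf of tail from m) = 7.59.
Step 3: Similarly sup of every tail = max of the period values = 14.92.
        limsup_n integral(f_n) = 14.92.
Step 4: Fatou's lemma: integral(liminf_n f_n) <= liminf_n integral(f_n) = 7.59.
        So the integral of the pointwise liminf is at most 7.59.


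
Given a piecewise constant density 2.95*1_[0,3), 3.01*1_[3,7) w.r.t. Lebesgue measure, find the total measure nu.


Integrate each piece of the Radon-Nikodym derivative:
Step 1: integral_0^3 2.95 dx = 2.95*(3-0) = 2.95*3 = 8.85
Step 2: integral_3^7 3.01 dx = 3.01*(7-3) = 3.01*4 = 12.04
Total: 8.85 + 12.04 = 20.89


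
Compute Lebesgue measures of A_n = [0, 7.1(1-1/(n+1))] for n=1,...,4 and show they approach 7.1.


By continuity of measure from below: if A_n increases to A, then m(A_n) -> m(A).
Here A = [0, 7.1], so m(A) = 7.1
Step 1: a_1 = 7.1*(1 - 1/2) = 3.55, m(A_1) = 3.55
Step 2: a_2 = 7.1*(1 - 1/3) = 4.7333, m(A_2) = 4.7333
Step 3: a_3 = 7.1*(1 - 1/4) = 5.325, m(A_3) = 5.325
Step 4: a_4 = 7.1*(1 - 1/5) = 5.68, m(A_4) = 5.68
Limit: m(A_n) -> m([0,7.1]) = 7.1


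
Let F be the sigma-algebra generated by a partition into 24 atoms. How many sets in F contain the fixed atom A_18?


Each element of F is a union of some subset S of the 24 atoms.
The element contains A_18 iff A_18 is in S.
So we count subsets S of {A_1,...,A_24} with A_18 in S: choose freely among the other 23 atoms.
Count = 2^(24-1) = 2^23 = 8388608.


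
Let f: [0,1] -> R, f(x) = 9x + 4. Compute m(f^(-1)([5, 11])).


f^(-1)([5, 11]) = {x : 5 <= 9x + 4 <= 11}
Solving: (5 - 4)/9 <= x <= (11 - 4)/9
= [0.111111, 0.777778]
Intersecting with [0,1]: [0.111111, 0.777778]
Measure = 0.777778 - 0.111111 = 0.666667


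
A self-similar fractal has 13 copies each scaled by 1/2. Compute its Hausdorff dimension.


For a self-similar set with N copies scaled by 1/r:
dim_H = log(N)/log(r) = log(13)/log(2)
= 2.564949/0.693147
= 3.70044


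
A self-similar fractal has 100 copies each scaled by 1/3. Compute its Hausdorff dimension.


For a self-similar set with N copies scaled by 1/r:
dim_H = log(N)/log(r) = log(100)/log(3)
= 4.60517/1.098612
= 4.191807


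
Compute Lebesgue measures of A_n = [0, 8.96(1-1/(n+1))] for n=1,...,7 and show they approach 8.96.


By continuity of measure from below: if A_n increases to A, then m(A_n) -> m(A).
Here A = [0, 8.96], so m(A) = 8.96
Step 1: a_1 = 8.96*(1 - 1/2) = 4.48, m(A_1) = 4.48
Step 2: a_2 = 8.96*(1 - 1/3) = 5.9733, m(A_2) = 5.9733
Step 3: a_3 = 8.96*(1 - 1/4) = 6.72, m(A_3) = 6.72
Step 4: a_4 = 8.96*(1 - 1/5) = 7.168, m(A_4) = 7.168
Step 5: a_5 = 8.96*(1 - 1/6) = 7.4667, m(A_5) = 7.4667
Step 6: a_6 = 8.96*(1 - 1/7) = 7.68, m(A_6) = 7.68
Step 7: a_7 = 8.96*(1 - 1/8) = 7.84, m(A_7) = 7.84
Limit: m(A_n) -> m([0,8.96]) = 8.96


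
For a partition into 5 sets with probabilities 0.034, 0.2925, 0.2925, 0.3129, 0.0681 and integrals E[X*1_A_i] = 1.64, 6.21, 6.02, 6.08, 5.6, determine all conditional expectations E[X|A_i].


For each cell A_i: E[X|A_i] = E[X*1_A_i] / P(A_i)
Step 1: E[X|A_1] = 1.64 / 0.034 = 48.235294
Step 2: E[X|A_2] = 6.21 / 0.2925 = 21.230769
Step 3: E[X|A_3] = 6.02 / 0.2925 = 20.581197
Step 4: E[X|A_4] = 6.08 / 0.3129 = 19.431128
Step 5: E[X|A_5] = 5.6 / 0.0681 = 82.232012
Verification: E[X] = sum E[X*1_A_i] = 1.64 + 6.21 + 6.02 + 6.08 + 5.6 = 25.55


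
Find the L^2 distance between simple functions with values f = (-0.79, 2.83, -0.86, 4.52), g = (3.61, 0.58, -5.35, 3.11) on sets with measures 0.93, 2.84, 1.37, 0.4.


Step 1: Compute differences f_i - g_i:
  -0.79 - 3.61 = -4.4
  2.83 - 0.58 = 2.25
  -0.86 - -5.35 = 4.49
  4.52 - 3.11 = 1.41
Step 2: Compute |diff|^2 * measure for each set:
  |-4.4|^2 * 0.93 = 19.36 * 0.93 = 18.0048
  |2.25|^2 * 2.84 = 5.0625 * 2.84 = 14.3775
  |4.49|^2 * 1.37 = 20.1601 * 1.37 = 27.619337
  |1.41|^2 * 0.4 = 1.9881 * 0.4 = 0.79524
Step 3: Sum = 60.796877
Step 4: ||f-g||_2 = (60.796877)^(1/2) = 7.797235


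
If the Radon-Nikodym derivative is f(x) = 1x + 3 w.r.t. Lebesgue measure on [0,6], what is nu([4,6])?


nu(A) = integral_A (dnu/dmu) dmu = integral_4^6 (1x + 3) dx
Step 1: Antiderivative F(x) = (1/2)x^2 + 3x
Step 2: F(6) = (1/2)*6^2 + 3*6 = 18 + 18 = 36
Step 3: F(4) = (1/2)*4^2 + 3*4 = 8 + 12 = 20
Step 4: nu([4,6]) = F(6) - F(4) = 36 - 20 = 16


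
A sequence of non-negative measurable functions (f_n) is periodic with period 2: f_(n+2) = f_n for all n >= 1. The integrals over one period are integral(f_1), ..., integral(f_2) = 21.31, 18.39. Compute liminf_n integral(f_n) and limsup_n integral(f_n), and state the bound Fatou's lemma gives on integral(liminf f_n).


The sequence (integral(f_n)) is periodic with period 2, repeating the values 21.31, 18.39 indefinitely.
Step 1: For a periodic sequence, every tail (a_m, a_(m+1), ...) contains all 2 period values infinitely often.
Step 2: Hence inf of every tail = min of the period values = min(21.31, 18.39) = 18.39.
        liminf_n integral(f_n) = sup over m of (inf of tail from m) = 18.39.
Step 3: Similarly sup of every tail = max of the period values = 21.31.
        limsup_n integral(f_n) = 21.31.
Step 4: Fatou's lemma: integral(liminf_n f_n) <= liminf_n integral(f_n) = 18.39.
        So the integral of the pointwise liminf is at most 18.39.


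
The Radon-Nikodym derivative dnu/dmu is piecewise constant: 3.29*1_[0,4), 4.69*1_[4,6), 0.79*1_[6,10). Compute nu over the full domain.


Integrate each piece of the Radon-Nikodym derivative:
Step 1: integral_0^4 3.29 dx = 3.29*(4-0) = 3.29*4 = 13.16
Step 2: integral_4^6 4.69 dx = 4.69*(6-4) = 4.69*2 = 9.38
Step 3: integral_6^10 0.79 dx = 0.79*(10-6) = 0.79*4 = 3.16
Total: 13.16 + 9.38 + 3.16 = 25.7


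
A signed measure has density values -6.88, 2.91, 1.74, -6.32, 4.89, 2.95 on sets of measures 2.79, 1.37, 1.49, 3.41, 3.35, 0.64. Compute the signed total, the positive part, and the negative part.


Step 1: Compute signed measure on each set:
  Set 1: -6.88 * 2.79 = -19.1952
  Set 2: 2.91 * 1.37 = 3.9867
  Set 3: 1.74 * 1.49 = 2.5926
  Set 4: -6.32 * 3.41 = -21.5512
  Set 5: 4.89 * 3.35 = 16.3815
  Set 6: 2.95 * 0.64 = 1.888
Step 2: Total signed measure = (-19.1952) + (3.9867) + (2.5926) + (-21.5512) + (16.3815) + (1.888)
     = -15.8976
Step 3: Positive part mu+(X) = sum of positive contributions = 24.8488
Step 4: Negative part mu-(X) = |sum of negative contributions| = 40.7464


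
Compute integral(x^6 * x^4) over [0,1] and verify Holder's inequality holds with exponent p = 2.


Step 1: Exact integral of f*g = integral(x^10, 0, 1) = 1/11
     = 0.090909
Step 2: Holder bound with p=2, q=2:
  ||f||_p = (integral x^12 dx)^(1/2) = (1/13)^(1/2) = 0.27735
  ||g||_q = (integral x^8 dx)^(1/2) = (1/9)^(1/2) = 0.333333
Step 3: Holder bound = ||f||_p * ||g||_q = 0.27735 * 0.333333 = 0.09245
Verification: 0.090909 <= 0.09245 (Holder holds)


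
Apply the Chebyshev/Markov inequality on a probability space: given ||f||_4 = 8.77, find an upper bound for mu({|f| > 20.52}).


Chebyshev/Markov inequality: mu(|f| > eps) <= (||f||_p / eps)^p
Step 1: ||f||_4 / eps = 8.77 / 20.52 = 0.427388
Step 2: Raise to power p = 4:
  (0.427388)^4 = 0.033365
Step 3: Therefore mu(|f| > 20.52) <= 0.033365


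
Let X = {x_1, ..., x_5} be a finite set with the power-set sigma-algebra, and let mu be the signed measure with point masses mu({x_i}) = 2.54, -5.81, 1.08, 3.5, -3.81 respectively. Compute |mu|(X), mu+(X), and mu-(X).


Step 1: Every measurable set is a union of atoms (the cells / points), so a Hahn decomposition is
  obtained by grouping atoms by sign: P = union of atoms with mu > 0, N = union of the remaining atoms.
  Atoms in P (indices): 1, 3, 4;  atoms in N (indices): 2, 5
  Positive values: 2.54, 1.08, 3.5
  Negative values: -5.81, -3.81
Step 2: mu+(X) = mu(P) = sum of positive atom values = 7.12
Step 3: mu-(X) = -mu(N) = sum of |negative atom values| = 9.62
Step 4: |mu|(X) = mu+(X) + mu-(X) = 7.12 + 9.62 = 16.74


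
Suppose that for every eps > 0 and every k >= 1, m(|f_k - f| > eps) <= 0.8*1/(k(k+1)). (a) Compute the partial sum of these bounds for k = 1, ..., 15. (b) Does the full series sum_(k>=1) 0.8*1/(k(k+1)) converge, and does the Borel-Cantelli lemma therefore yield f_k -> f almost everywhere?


Step 1: List the terms 0.8*1/(k(k+1)) for k = 1 to 15:
  k=1: 0.4
  k=2: 0.133333
  k=3: 0.066667
  k=4: 0.04
  k=5: 0.026667
  k=6: 0.019048
  k=7: 0.014286
  k=8: 0.011111
  k=9: 0.008889
  k=10: 0.007273
  k=11: 0.006061
  k=12: 0.005128
  k=13: 0.004396
  k=14: 0.00381
  k=15: 0.003333
Step 2: Partial sum = 0.4 + 0.133333 + 0.066667 + 0.04 + 0.026667 + 0.019048 + 0.014286 + 0.011111 + 0.008889 + 0.007273 + 0.006061 + 0.005128 + 0.004396 + 0.00381 + 0.003333
     = 0.75
Step 3: The full series sum_(k>=1) 0.8*1/(k(k+1)) converges (telescoping series sum 1/(k(k+1)) = 1; a constant multiple of a convergent series converges).
Step 4: Fix eps > 0. Since sum_k m(|f_k - f| > eps) < infinity, the Borel-Cantelli lemma gives
        m(limsup_k {|f_k - f| > eps}) = 0, i.e. for a.e. x, |f_k(x) - f(x)| <= eps for all large k.
        Applying this with eps = 1/j for j = 1, 2, ... and intersecting the countably many full-measure sets,
        for a.e. x we get limsup_k |f_k(x) - f(x)| <= 1/j for every j, hence f_k -> f almost everywhere.
Conclusion: series converges; Borel-Cantelli yields f_k -> f a.e.


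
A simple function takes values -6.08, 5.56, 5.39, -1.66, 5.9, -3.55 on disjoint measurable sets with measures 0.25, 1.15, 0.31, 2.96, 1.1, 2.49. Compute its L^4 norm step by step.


Step 1: Compute |f_i|^4 for each value:
  |-6.08|^4 = 1366.514729
  |5.56|^4 = 955.650665
  |5.39|^4 = 844.024514
  |-1.66|^4 = 7.593331
  |5.9|^4 = 1211.7361
  |-3.55|^4 = 158.823006
Step 2: Multiply by measures and sum:
  1366.514729 * 0.25 = 341.628682
  955.650665 * 1.15 = 1098.998265
  844.024514 * 0.31 = 261.647599
  7.593331 * 2.96 = 22.476261
  1211.7361 * 1.1 = 1332.90971
  158.823006 * 2.49 = 395.469286
Sum = 341.628682 + 1098.998265 + 261.647599 + 22.476261 + 1332.90971 + 395.469286 = 3453.129803
Step 3: Take the p-th root:
||f||_4 = (3453.129803)^(1/4) = 7.665725


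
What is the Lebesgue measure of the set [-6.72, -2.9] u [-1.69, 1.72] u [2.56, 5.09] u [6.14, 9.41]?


For pairwise disjoint intervals, m(union) = sum of lengths.
= (-2.9 - -6.72) + (1.72 - -1.69) + (5.09 - 2.56) + (9.41 - 6.14)
= 3.82 + 3.41 + 2.53 + 3.27
= 13.03


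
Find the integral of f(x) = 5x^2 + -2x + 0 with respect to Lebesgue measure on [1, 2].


The Lebesgue integral of a Riemann-integrable function agrees with the Riemann integral.
Antiderivative F(x) = (5/3)x^3 + (-2/2)x^2 + 0x
F(2) = (5/3)*2^3 + (-2/2)*2^2 + 0*2
     = (5/3)*8 + (-2/2)*4 + 0*2
     = 13.333333 + -4 + 0
     = 9.333333
F(1) = 0.666667
Integral = F(2) - F(1) = 9.333333 - 0.666667 = 8.666667


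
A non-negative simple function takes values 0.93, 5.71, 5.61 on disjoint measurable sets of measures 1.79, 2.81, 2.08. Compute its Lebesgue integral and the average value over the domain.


Step 1: Integral = sum(value_i * measure_i)
= 0.93*1.79 + 5.71*2.81 + 5.61*2.08
= 1.6647 + 16.0451 + 11.6688
= 29.3786
Step 2: Total measure of domain = 1.79 + 2.81 + 2.08 = 6.68
Step 3: Average value = 29.3786 / 6.68 = 4.397994


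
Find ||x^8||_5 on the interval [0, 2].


Step 1: ||f||_5 = (integral_0^2 |x^8|^5 dx)^(1/5)
     = (integral_0^2 x^40 dx)^(1/5)
Step 2: integral_0^2 x^40 dx = [x^41/(41)] from 0 to 2 = 2^41/41
     = 2199023255552/41 = 5.363471e+10
Step 3: ||f||_5 = (5.363471e+10)^(1/5) = 139.923027


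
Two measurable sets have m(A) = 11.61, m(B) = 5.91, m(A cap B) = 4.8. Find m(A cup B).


By inclusion-exclusion: m(A u B) = m(A) + m(B) - m(A n B)
= 11.61 + 5.91 - 4.8
= 12.72


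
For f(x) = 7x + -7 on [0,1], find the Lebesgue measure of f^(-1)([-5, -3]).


f^(-1)([-5, -3]) = {x : -5 <= 7x + -7 <= -3}
Solving: (-5 - -7)/7 <= x <= (-3 - -7)/7
= [0.285714, 0.571429]
Intersecting with [0,1]: [0.285714, 0.571429]
Measure = 0.571429 - 0.285714 = 0.285714


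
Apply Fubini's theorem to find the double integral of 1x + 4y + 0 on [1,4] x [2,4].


By Fubini, integrate in x first, then y.
Step 1: Fix y, integrate over x in [1,4]:
  integral(1x + 4y + 0, x=1..4)
  = 1*(4^2 - 1^2)/2 + (4y + 0)*(4 - 1)
  = 7.5 + (4y + 0)*3
  = 7.5 + 12y + 0
  = 7.5 + 12y
Step 2: Integrate over y in [2,4]:
  integral(7.5 + 12y, y=2..4)
  = 7.5*2 + 12*(4^2 - 2^2)/2
  = 15 + 72
  = 87


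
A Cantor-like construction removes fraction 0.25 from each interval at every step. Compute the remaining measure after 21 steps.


Step 1: At each step, fraction remaining = 1 - 0.25 = 0.75
Step 2: After 21 steps, measure = (0.75)^21
Result = 0.002378


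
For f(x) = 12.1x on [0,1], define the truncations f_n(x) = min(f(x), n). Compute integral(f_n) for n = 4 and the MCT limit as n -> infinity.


f(x) = 12.1x on [0,1]; f_n(x) = min(12.1x, n). At n = 4:
Step 1: f(x) reaches 4 at x = 4/12.1 = 0.330579
Step 2: integral(f_4) = integral(12.1x, 0, 0.330579) + integral(4, 0.330579, 1)
       = 12.1*0.330579^2/2 + 4*(1 - 0.330579)
       = 0.661157 + 2.677686
       = 3.338843
Step 3: As n -> infinity, f_n increases to f, so by MCT integral(f_n) -> integral(f) = 12.1/2 = 6.05.
Convergence: integral(f_4) = 3.338843 -> 6.05 as n -> infinity


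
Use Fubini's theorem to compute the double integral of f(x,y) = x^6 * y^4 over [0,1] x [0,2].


By Fubini's theorem, the double integral factors as a product of single integrals:
Step 1: integral_0^1 x^6 dx = [x^7/7] from 0 to 1
     = 1^7/7 = 0.142857
Step 2: integral_0^2 y^4 dy = [y^5/5] from 0 to 2
     = 2^5/5 = 6.4
Step 3: Double integral = 0.142857 * 6.4 = 0.914286


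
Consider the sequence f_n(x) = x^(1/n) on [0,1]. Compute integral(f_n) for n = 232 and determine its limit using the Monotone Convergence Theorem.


At n = 232: f_232(x) = x^(1/232).
Step 1: integral(x^(1/232), 0, 1) = [x^(1/232+1) / (1/232+1)] from 0 to 1
     = 1 / (1/232 + 1) = 1 / ((232+1)/232) = 232/(232+1)
     = 232/233 = 0.995708
Step 2: As n -> infinity, f_n(x) = x^(1/n) -> 1 for x in (0,1], and f_n is increasing in n.
By MCT, lim_n integral(f_n) = integral(lim_n f_n) = integral(1, 0, 1) = 1.
Step 3: Verify convergence: 232/233 = 0.995708 -> 1


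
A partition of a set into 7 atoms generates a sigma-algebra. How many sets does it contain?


Each element of the sigma-algebra is a union of some subset of the 7 atoms.
The number of such subsets is 2^7 = 128.


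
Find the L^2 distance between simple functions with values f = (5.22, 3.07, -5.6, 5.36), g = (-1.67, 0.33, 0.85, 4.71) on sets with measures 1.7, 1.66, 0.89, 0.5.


Step 1: Compute differences f_i - g_i:
  5.22 - -1.67 = 6.89
  3.07 - 0.33 = 2.74
  -5.6 - 0.85 = -6.45
  5.36 - 4.71 = 0.65
Step 2: Compute |diff|^2 * measure for each set:
  |6.89|^2 * 1.7 = 47.4721 * 1.7 = 80.70257
  |2.74|^2 * 1.66 = 7.5076 * 1.66 = 12.462616
  |-6.45|^2 * 0.89 = 41.6025 * 0.89 = 37.026225
  |0.65|^2 * 0.5 = 0.4225 * 0.5 = 0.21125
Step 3: Sum = 130.402661
Step 4: ||f-g||_2 = (130.402661)^(1/2) = 11.419398


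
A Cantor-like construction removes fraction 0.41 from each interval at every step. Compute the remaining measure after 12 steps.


Step 1: At each step, fraction remaining = 1 - 0.41 = 0.59
Step 2: After 12 steps, measure = (0.59)^12
Result = 0.001779


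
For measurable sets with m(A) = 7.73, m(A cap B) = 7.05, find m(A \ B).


m(A \ B) = m(A) - m(A n B)
= 7.73 - 7.05
= 0.68


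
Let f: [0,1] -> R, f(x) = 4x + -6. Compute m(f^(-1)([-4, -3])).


f^(-1)([-4, -3]) = {x : -4 <= 4x + -6 <= -3}
Solving: (-4 - -6)/4 <= x <= (-3 - -6)/4
= [0.5, 0.75]
Intersecting with [0,1]: [0.5, 0.75]
Measure = 0.75 - 0.5 = 0.25


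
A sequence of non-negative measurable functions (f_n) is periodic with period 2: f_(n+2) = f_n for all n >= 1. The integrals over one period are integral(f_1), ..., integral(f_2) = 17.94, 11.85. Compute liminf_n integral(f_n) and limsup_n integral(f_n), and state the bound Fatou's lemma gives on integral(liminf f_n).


The sequence (integral(f_n)) is periodic with period 2, repeating the values 17.94, 11.85 indefinitely.
Step 1: For a periodic sequence, every tail (a_m, a_(m+1), ...) contains all 2 period values infinitely often.
Step 2: Hence inf of every tail = min of the period values = min(17.94, 11.85) = 11.85.
        liminf_n integral(f_n) = sup over m of (inf of tail from m) = 11.85.
Step 3: Similarly sup of every tail = max of the period values = 17.94.
        limsup_n integral(f_n) = 17.94.
Step 4: Fatou's lemma: integral(liminf_n f_n) <= liminf_n integral(f_n) = 11.85.
        So the integral of the pointwise liminf is at most 11.85.


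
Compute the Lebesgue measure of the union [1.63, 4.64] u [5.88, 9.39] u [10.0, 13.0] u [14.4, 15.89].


For pairwise disjoint intervals, m(union) = sum of lengths.
= (4.64 - 1.63) + (9.39 - 5.88) + (13.0 - 10.0) + (15.89 - 14.4)
= 3.01 + 3.51 + 3 + 1.49
= 11.01


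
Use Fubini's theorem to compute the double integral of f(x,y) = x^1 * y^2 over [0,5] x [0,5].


By Fubini's theorem, the double integral factors as a product of single integrals:
Step 1: integral_0^5 x^1 dx = [x^2/2] from 0 to 5
     = 5^2/2 = 12.5
Step 2: integral_0^5 y^2 dy = [y^3/3] from 0 to 5
     = 5^3/3 = 41.666667
Step 3: Double integral = 12.5 * 41.666667 = 520.833333


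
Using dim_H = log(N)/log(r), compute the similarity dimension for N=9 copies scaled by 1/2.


For a self-similar set with N copies scaled by 1/r:
dim_H = log(N)/log(r) = log(9)/log(2)
= 2.197225/0.693147
= 3.169925


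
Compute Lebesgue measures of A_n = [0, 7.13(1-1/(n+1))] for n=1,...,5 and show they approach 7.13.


By continuity of measure from below: if A_n increases to A, then m(A_n) -> m(A).
Here A = [0, 7.13], so m(A) = 7.13
Step 1: a_1 = 7.13*(1 - 1/2) = 3.565, m(A_1) = 3.565
Step 2: a_2 = 7.13*(1 - 1/3) = 4.7533, m(A_2) = 4.7533
Step 3: a_3 = 7.13*(1 - 1/4) = 5.3475, m(A_3) = 5.3475
Step 4: a_4 = 7.13*(1 - 1/5) = 5.704, m(A_4) = 5.704
Step 5: a_5 = 7.13*(1 - 1/6) = 5.9417, m(A_5) = 5.9417
Limit: m(A_n) -> m([0,7.13]) = 7.13


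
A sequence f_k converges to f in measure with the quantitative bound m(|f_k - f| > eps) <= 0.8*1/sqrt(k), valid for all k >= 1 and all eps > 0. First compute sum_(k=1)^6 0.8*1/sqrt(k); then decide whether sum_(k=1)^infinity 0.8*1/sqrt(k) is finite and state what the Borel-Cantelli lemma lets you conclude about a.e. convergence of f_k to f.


Step 1: List the terms 0.8*1/sqrt(k) for k = 1 to 6:
  k=1: 0.8
  k=2: 0.565685
  k=3: 0.46188
  k=4: 0.4
  k=5: 0.357771
  k=6: 0.326599
Step 2: Partial sum = 0.8 + 0.565685 + 0.46188 + 0.4 + 0.357771 + 0.326599
     = 2.911935
Step 3: The full series sum_(k>=1) 0.8*1/sqrt(k) diverges (p-series with p = 1/2 <= 1; a nonzero constant multiple of a divergent series diverges).
Step 4: The (first) Borel-Cantelli lemma requires a summable sequence of measures, so it does not apply here;
        from this bound alone no conclusion about a.e. convergence can be drawn (convergence in measure still
        gives an a.e.-convergent subsequence, but not a.e. convergence of the whole sequence).
Conclusion: series diverges; Borel-Cantelli is inconclusive about a.e. convergence of f_k.


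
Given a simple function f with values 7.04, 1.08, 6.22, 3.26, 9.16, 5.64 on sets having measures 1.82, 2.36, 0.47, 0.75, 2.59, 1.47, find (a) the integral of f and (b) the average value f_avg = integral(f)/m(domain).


Step 1: Integral = sum(value_i * measure_i)
= 7.04*1.82 + 1.08*2.36 + 6.22*0.47 + 3.26*0.75 + 9.16*2.59 + 5.64*1.47
= 12.8128 + 2.5488 + 2.9234 + 2.445 + 23.7244 + 8.2908
= 52.7452
Step 2: Total measure of domain = 1.82 + 2.36 + 0.47 + 0.75 + 2.59 + 1.47 = 9.46
Step 3: Average value = 52.7452 / 9.46 = 5.575603


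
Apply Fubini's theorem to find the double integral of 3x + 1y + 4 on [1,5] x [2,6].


By Fubini, integrate in x first, then y.
Step 1: Fix y, integrate over x in [1,5]:
  integral(3x + 1y + 4, x=1..5)
  = 3*(5^2 - 1^2)/2 + (1y + 4)*(5 - 1)
  = 36 + (1y + 4)*4
  = 36 + 4y + 16
  = 52 + 4y
Step 2: Integrate over y in [2,6]:
  integral(52 + 4y, y=2..6)
  = 52*4 + 4*(6^2 - 2^2)/2
  = 208 + 64
  = 272


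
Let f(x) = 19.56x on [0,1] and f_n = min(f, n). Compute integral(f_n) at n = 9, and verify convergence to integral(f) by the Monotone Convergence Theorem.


f(x) = 19.56x on [0,1]; f_n(x) = min(19.56x, n). At n = 9:
Step 1: f(x) reaches 9 at x = 9/19.56 = 0.460123
Step 2: integral(f_9) = integral(19.56x, 0, 0.460123) + integral(9, 0.460123, 1)
       = 19.56*0.460123^2/2 + 9*(1 - 0.460123)
       = 2.070552 + 4.858896
       = 6.929448
Step 3: As n -> infinity, f_n increases to f, so by MCT integral(f_n) -> integral(f) = 19.56/2 = 9.78.
Convergence: integral(f_9) = 6.929448 -> 9.78 as n -> infinity


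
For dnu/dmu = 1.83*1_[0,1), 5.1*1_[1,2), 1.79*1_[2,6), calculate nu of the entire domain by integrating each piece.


Integrate each piece of the Radon-Nikodym derivative:
Step 1: integral_0^1 1.83 dx = 1.83*(1-0) = 1.83*1 = 1.83
Step 2: integral_1^2 5.1 dx = 5.1*(2-1) = 5.1*1 = 5.1
Step 3: integral_2^6 1.79 dx = 1.79*(6-2) = 1.79*4 = 7.16
Total: 1.83 + 5.1 + 7.16 = 14.09


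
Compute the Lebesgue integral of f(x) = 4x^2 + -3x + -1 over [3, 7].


The Lebesgue integral of a Riemann-integrable function agrees with the Riemann integral.
Antiderivative F(x) = (4/3)x^3 + (-3/2)x^2 + -1x
F(7) = (4/3)*7^3 + (-3/2)*7^2 + -1*7
     = (4/3)*343 + (-3/2)*49 + -1*7
     = 457.333333 + -73.5 + -7
     = 376.833333
F(3) = 19.5
Integral = F(7) - F(3) = 376.833333 - 19.5 = 357.333333


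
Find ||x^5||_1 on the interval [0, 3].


Step 1: ||f||_1 = (integral_0^3 |x^5|^1 dx)^(1/1)
     = (integral_0^3 x^5 dx)^(1/1)
Step 2: integral_0^3 x^5 dx = [x^6/(6)] from 0 to 3 = 3^6/6
     = 729/6 = 121.5
Step 3: ||f||_1 = (121.5)^(1/1) = 121.5


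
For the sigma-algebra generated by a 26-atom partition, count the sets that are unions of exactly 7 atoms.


Each element of F is a union of some subset of the 26 atoms.
Elements that are unions of exactly 7 atoms correspond to 7-element subsets of the 26 atoms.
Count = C(26, 7) = 26! / (7! * 19!) = 657800.


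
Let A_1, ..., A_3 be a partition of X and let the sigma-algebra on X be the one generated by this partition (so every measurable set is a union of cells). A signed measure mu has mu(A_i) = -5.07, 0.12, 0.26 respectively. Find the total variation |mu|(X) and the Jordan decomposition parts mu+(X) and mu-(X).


Step 1: Every measurable set is a union of atoms (the cells / points), so a Hahn decomposition is
  obtained by grouping atoms by sign: P = union of atoms with mu > 0, N = union of the remaining atoms.
  Atoms in P (indices): 2, 3;  atoms in N (indices): 1
  Positive values: 0.12, 0.26
  Negative values: -5.07
Step 2: mu+(X) = mu(P) = sum of positive atom values = 0.38
Step 3: mu-(X) = -mu(N) = sum of |negative atom values| = 5.07
Step 4: |mu|(X) = mu+(X) + mu-(X) = 0.38 + 5.07 = 5.45


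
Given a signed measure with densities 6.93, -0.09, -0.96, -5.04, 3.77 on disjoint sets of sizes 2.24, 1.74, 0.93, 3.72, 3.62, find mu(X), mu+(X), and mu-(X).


Step 1: Compute signed measure on each set:
  Set 1: 6.93 * 2.24 = 15.5232
  Set 2: -0.09 * 1.74 = -0.1566
  Set 3: -0.96 * 0.93 = -0.8928
  Set 4: -5.04 * 3.72 = -18.7488
  Set 5: 3.77 * 3.62 = 13.6474
Step 2: Total signed measure = (15.5232) + (-0.1566) + (-0.8928) + (-18.7488) + (13.6474)
     = 9.3724
Step 3: Positive part mu+(X) = sum of positive contributions = 29.1706
Step 4: Negative part mu-(X) = |sum of negative contributions| = 19.7982


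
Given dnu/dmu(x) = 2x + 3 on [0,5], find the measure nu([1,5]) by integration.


nu(A) = integral_A (dnu/dmu) dmu = integral_1^5 (2x + 3) dx
Step 1: Antiderivative F(x) = (2/2)x^2 + 3x
Step 2: F(5) = (2/2)*5^2 + 3*5 = 25 + 15 = 40
Step 3: F(1) = (2/2)*1^2 + 3*1 = 1 + 3 = 4
Step 4: nu([1,5]) = F(5) - F(1) = 40 - 4 = 36


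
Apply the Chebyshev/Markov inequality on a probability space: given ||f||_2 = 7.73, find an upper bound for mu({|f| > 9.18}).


Chebyshev/Markov inequality: mu(|f| > eps) <= (||f||_p / eps)^p
Step 1: ||f||_2 / eps = 7.73 / 9.18 = 0.842048
Step 2: Raise to power p = 2:
  (0.842048)^2 = 0.709045
Step 3: Therefore mu(|f| > 9.18) <= 0.709045


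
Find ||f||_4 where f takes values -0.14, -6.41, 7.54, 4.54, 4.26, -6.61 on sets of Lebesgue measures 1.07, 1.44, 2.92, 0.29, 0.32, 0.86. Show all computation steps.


Step 1: Compute |f_i|^4 for each value:
  |-0.14|^4 = 3.841600e-04
  |-6.41|^4 = 1688.231962
  |7.54|^4 = 3232.104423
  |4.54|^4 = 424.838055
  |4.26|^4 = 329.335386
  |-6.61|^4 = 1908.999602
Step 2: Multiply by measures and sum:
  3.841600e-04 * 1.07 = 4.110512e-04
  1688.231962 * 1.44 = 2431.054025
  3232.104423 * 2.92 = 9437.744914
  424.838055 * 0.29 = 123.203036
  329.335386 * 0.32 = 105.387323
  1908.999602 * 0.86 = 1641.739658
Sum = 4.110512e-04 + 2431.054025 + 9437.744914 + 123.203036 + 105.387323 + 1641.739658 = 13739.129367
Step 3: Take the p-th root:
||f||_4 = (13739.129367)^(1/4) = 10.826543


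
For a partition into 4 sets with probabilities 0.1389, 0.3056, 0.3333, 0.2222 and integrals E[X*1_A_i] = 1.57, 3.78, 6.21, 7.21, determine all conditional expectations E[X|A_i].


For each cell A_i: E[X|A_i] = E[X*1_A_i] / P(A_i)
Step 1: E[X|A_1] = 1.57 / 0.1389 = 11.303096
Step 2: E[X|A_2] = 3.78 / 0.3056 = 12.36911
Step 3: E[X|A_3] = 6.21 / 0.3333 = 18.631863
Step 4: E[X|A_4] = 7.21 / 0.2222 = 32.448245
Verification: E[X] = sum E[X*1_A_i] = 1.57 + 3.78 + 6.21 + 7.21 = 18.77


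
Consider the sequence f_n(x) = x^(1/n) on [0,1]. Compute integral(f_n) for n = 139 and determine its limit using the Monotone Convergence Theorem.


At n = 139: f_139(x) = x^(1/139).
Step 1: integral(x^(1/139), 0, 1) = [x^(1/139+1) / (1/139+1)] from 0 to 1
     = 1 / (1/139 + 1) = 1 / ((139+1)/139) = 139/(139+1)
     = 139/140 = 0.992857
Step 2: As n -> infinity, f_n(x) = x^(1/n) -> 1 for x in (0,1], and f_n is increasing in n.
By MCT, lim_n integral(f_n) = integral(lim_n f_n) = integral(1, 0, 1) = 1.
Step 3: Verify convergence: 139/140 = 0.992857 -> 1


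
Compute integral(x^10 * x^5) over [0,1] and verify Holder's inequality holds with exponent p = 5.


Step 1: Exact integral of f*g = integral(x^15, 0, 1) = 1/16
     = 0.0625
Step 2: Holder bound with p=5, q=1.25:
  ||f||_p = (integral x^50 dx)^(1/5) = (1/51)^(1/5) = 0.455497
  ||g||_q = (integral x^6.25 dx)^(1/1.25) = (1/7.25)^(1/1.25) = 0.204989
Step 3: Holder bound = ||f||_p * ||g||_q = 0.455497 * 0.204989 = 0.093372
Verification: 0.0625 <= 0.093372 (Holder holds)


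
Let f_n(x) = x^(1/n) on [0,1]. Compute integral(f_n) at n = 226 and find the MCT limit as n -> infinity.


At n = 226: f_226(x) = x^(1/226).
Step 1: integral(x^(1/226), 0, 1) = [x^(1/226+1) / (1/226+1)] from 0 to 1
     = 1 / (1/226 + 1) = 1 / ((226+1)/226) = 226/(226+1)
     = 226/227 = 0.995595
Step 2: As n -> infinity, f_n(x) = x^(1/n) -> 1 for x in (0,1], and f_n is increasing in n.
By MCT, lim_n integral(f_n) = integral(lim_n f_n) = integral(1, 0, 1) = 1.
Step 3: Verify convergence: 226/227 = 0.995595 -> 1


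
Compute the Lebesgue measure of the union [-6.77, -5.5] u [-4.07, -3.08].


For pairwise disjoint intervals, m(union) = sum of lengths.
= (-5.5 - -6.77) + (-3.08 - -4.07)
= 1.27 + 0.99
= 2.26


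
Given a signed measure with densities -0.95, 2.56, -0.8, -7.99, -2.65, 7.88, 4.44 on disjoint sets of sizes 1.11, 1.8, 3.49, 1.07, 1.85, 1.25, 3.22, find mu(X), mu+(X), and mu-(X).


Step 1: Compute signed measure on each set:
  Set 1: -0.95 * 1.11 = -1.0545
  Set 2: 2.56 * 1.8 = 4.608
  Set 3: -0.8 * 3.49 = -2.792
  Set 4: -7.99 * 1.07 = -8.5493
  Set 5: -2.65 * 1.85 = -4.9025
  Set 6: 7.88 * 1.25 = 9.85
  Set 7: 4.44 * 3.22 = 14.2968
Step 2: Total signed measure = (-1.0545) + (4.608) + (-2.792) + (-8.5493) + (-4.9025) + (9.85) + (14.2968)
     = 11.4565
Step 3: Positive part mu+(X) = sum of positive contributions = 28.7548
Step 4: Negative part mu-(X) = |sum of negative contributions| = 17.2983


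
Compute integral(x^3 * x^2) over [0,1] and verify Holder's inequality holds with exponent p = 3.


Step 1: Exact integral of f*g = integral(x^5, 0, 1) = 1/6
     = 0.166667
Step 2: Holder bound with p=3, q=1.5:
  ||f||_p = (integral x^9 dx)^(1/3) = (1/10)^(1/3) = 0.464159
  ||g||_q = (integral x^3 dx)^(1/1.5) = (1/4)^(1/1.5) = 0.39685
Step 3: Holder bound = ||f||_p * ||g||_q = 0.464159 * 0.39685 = 0.184202
Verification: 0.166667 <= 0.184202 (Holder holds)


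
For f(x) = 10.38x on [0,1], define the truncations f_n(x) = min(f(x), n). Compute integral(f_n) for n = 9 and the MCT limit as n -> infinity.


f(x) = 10.38x on [0,1]; f_n(x) = min(10.38x, n). At n = 9:
Step 1: f(x) reaches 9 at x = 9/10.38 = 0.867052
Step 2: integral(f_9) = integral(10.38x, 0, 0.867052) + integral(9, 0.867052, 1)
       = 10.38*0.867052^2/2 + 9*(1 - 0.867052)
       = 3.901734 + 1.196532
       = 5.098266
Step 3: As n -> infinity, f_n increases to f, so by MCT integral(f_n) -> integral(f) = 10.38/2 = 5.19.
Convergence: integral(f_9) = 5.098266 -> 5.19 as n -> infinity
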